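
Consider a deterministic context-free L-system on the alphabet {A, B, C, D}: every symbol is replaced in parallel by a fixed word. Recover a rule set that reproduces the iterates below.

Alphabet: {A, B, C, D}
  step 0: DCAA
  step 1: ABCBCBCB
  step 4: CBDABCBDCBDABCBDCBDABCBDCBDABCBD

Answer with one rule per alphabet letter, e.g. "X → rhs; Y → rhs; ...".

A->CB, B->D, C->CB, D->AB

  step 0 ⇒ step 1: DCAA ⇒ AB·CB·CB·CB
    A ↦ CB
    C ↦ CB
    D ↦ AB
    B ↦ D  (constrained at step 1)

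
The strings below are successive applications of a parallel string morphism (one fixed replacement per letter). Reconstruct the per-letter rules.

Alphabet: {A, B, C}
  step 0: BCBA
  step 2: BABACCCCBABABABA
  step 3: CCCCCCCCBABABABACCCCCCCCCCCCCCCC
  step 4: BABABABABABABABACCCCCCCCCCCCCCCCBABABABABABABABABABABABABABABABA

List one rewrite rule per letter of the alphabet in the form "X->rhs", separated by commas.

A->CC, B->CC, C->BA

  step 3 ⇒ step 4: CCCCCCCCBABABABACCCCCCCCCCCCCCCC ⇒ BA·BA·BA·BA·BA·BA·BA·BA·CC·CC·CC·CC·CC·CC·CC·CC·BA·BA·BA·BA·BA·BA·BA·BA·BA·BA·BA·BA·BA·BA·BA·BA
    A ↦ CC
    B ↦ CC
    C ↦ BA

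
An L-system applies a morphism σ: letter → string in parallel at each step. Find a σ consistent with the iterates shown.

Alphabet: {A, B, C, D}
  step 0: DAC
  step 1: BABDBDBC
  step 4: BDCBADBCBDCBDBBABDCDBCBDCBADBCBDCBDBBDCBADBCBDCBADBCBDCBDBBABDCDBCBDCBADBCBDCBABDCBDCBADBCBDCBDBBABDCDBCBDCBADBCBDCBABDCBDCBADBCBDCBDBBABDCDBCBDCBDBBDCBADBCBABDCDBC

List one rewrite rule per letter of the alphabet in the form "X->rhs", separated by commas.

A->BDB, B->BDC, C->DBC, D->BA

  step 0 ⇒ step 1: DAC ⇒ BA·BDB·DBC
    A ↦ BDB
    C ↦ DBC
    D ↦ BA
    B ↦ BDC  (constrained at step 1)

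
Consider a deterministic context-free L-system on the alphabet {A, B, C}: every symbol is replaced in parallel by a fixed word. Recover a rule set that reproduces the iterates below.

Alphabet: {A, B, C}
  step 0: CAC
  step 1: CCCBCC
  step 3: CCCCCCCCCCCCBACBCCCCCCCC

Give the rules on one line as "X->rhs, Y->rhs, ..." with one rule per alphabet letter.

A->CB, B->BA, C->CC

  step 0 ⇒ step 1: CAC ⇒ CC·CB·CC
    A ↦ CB
    C ↦ CC
    B ↦ BA  (constrained at step 1)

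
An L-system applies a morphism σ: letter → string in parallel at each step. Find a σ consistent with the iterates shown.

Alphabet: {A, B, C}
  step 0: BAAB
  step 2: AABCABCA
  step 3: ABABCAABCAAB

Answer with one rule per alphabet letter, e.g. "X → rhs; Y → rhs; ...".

  step 2 ⇒ step 3: AABCABCA ⇒ AB·AB·C·A·AB·C·A·AB
    A ↦ AB
    B ↦ C
    C ↦ A

A->AB, B->C, C->A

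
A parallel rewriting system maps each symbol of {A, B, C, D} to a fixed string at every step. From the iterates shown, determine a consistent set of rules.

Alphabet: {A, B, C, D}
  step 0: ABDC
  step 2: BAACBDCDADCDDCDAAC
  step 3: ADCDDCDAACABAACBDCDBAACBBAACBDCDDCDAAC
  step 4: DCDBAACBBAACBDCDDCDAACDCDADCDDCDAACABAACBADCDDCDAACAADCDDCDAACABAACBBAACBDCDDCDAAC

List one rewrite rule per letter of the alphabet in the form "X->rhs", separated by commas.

  step 3 ⇒ step 4: ADCDDCDAACABAACBDCDBAACBBAACBDCDDCDAAC ⇒ DCD·B·AAC·B·B·AAC·B·DCD·DCD·AAC·DCD·A·DCD·DCD·AAC·A·B·AAC·B·A·DCD·DCD·AAC·A·A·DCD·DCD·AAC·A·B·AAC·B·B·AAC·B·DCD·DCD·AAC
    A ↦ DCD
    B ↦ A
    C ↦ AAC
    D ↦ B

A->DCD, B->A, C->AAC, D->B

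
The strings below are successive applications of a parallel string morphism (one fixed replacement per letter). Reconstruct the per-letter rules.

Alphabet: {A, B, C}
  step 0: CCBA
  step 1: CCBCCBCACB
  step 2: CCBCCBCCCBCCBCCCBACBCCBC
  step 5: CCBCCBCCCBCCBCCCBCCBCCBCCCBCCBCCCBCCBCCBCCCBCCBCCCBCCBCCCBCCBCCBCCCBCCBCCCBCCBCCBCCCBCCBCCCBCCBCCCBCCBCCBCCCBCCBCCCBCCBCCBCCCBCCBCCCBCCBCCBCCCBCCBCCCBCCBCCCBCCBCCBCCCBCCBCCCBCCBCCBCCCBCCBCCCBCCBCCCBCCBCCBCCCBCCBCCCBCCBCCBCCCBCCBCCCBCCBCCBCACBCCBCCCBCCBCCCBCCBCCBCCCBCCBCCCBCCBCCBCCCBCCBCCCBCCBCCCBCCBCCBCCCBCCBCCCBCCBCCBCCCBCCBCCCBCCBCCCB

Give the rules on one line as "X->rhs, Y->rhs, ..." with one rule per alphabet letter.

A->ACB, B->C, C->CCB

  step 1 ⇒ step 2: CCBCCBCACB ⇒ CCB·CCB·C·CCB·CCB·C·CCB·ACB·CCB·C
    A ↦ ACB
    B ↦ C
    C ↦ CCB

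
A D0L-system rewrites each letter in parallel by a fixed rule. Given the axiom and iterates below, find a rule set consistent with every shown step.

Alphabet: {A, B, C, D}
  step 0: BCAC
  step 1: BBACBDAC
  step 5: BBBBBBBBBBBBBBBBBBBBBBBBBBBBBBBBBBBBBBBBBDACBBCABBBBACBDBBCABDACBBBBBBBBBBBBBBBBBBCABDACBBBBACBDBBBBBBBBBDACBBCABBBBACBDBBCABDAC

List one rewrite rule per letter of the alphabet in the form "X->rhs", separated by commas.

A->BD, B->BB, C->AC, D->CA

  step 0 ⇒ step 1: BCAC ⇒ BB·AC·BD·AC
    A ↦ BD
    B ↦ BB
    C ↦ AC
    D ↦ CA  (constrained at step 1)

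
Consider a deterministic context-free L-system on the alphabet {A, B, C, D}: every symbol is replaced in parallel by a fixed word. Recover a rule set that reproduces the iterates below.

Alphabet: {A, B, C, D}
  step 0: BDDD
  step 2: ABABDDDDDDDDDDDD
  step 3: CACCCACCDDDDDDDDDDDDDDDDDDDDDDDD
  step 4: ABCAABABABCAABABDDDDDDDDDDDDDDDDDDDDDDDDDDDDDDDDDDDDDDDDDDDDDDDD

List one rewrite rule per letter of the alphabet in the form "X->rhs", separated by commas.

  step 3 ⇒ step 4: CACCCACCDDDDDDDDDDDDDDDDDDDDDDDD ⇒ AB·CA·AB·AB·AB·CA·AB·AB·DD·DD·DD·DD·DD·DD·DD·DD·DD·DD·DD·DD·DD·DD·DD·DD·DD·DD·DD·DD·DD·DD·DD·DD
    A ↦ CA
    C ↦ AB
    D ↦ DD
  step 2 ⇒ step 3: ABABDDDDDDDDDDDD ⇒ CA·CC·CA·CC·DD·DD·DD·DD·DD·DD·DD·DD·DD·DD·DD·DD
    B ↦ CC

A->CA, B->CC, C->AB, D->DD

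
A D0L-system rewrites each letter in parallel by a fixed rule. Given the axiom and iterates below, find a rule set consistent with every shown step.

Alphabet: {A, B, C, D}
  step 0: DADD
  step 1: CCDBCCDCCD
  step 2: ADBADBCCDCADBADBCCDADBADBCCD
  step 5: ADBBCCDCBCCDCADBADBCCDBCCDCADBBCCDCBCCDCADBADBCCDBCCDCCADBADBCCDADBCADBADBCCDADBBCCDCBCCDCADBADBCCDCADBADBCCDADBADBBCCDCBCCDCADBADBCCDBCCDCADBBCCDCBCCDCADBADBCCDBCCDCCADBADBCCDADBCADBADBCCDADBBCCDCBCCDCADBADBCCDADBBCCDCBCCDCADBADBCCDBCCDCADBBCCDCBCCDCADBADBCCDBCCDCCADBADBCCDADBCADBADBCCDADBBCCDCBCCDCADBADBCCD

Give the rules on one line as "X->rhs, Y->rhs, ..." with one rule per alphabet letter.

A->B, B->C, C->ADB, D->CCD

  step 1 ⇒ step 2: CCDBCCDCCD ⇒ ADB·ADB·CCD·C·ADB·ADB·CCD·ADB·ADB·CCD
    B ↦ C
    C ↦ ADB
    D ↦ CCD
  step 0 ⇒ step 1: DADD ⇒ CCD·B·CCD·CCD
    A ↦ B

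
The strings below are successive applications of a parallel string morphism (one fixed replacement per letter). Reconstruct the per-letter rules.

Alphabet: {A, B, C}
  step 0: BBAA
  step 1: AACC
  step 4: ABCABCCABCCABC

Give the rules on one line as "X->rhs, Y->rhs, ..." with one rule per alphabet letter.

  step 0 ⇒ step 1: BBAA ⇒ A·A·C·C
    A ↦ C
    B ↦ A
    C ↦ BC  (constrained at step 1)

A->C, B->A, C->BC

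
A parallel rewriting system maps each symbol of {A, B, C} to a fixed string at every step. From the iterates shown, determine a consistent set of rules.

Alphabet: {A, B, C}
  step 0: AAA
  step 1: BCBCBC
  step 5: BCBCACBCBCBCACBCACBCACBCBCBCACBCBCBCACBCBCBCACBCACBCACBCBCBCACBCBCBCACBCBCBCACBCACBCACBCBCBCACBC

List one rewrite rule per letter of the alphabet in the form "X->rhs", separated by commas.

  step 0 ⇒ step 1: AAA ⇒ BC·BC·BC
    A ↦ BC
    B ↦ AC  (constrained at step 1)
    C ↦ BC  (constrained at step 1)

A->BC, B->AC, C->BC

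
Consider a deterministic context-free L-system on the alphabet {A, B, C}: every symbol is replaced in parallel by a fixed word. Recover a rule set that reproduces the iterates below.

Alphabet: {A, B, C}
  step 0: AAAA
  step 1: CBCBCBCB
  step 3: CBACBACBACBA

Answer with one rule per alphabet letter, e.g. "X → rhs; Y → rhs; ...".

  step 0 ⇒ step 1: AAAA ⇒ CB·CB·CB·CB
    A ↦ CB
    B ↦ C  (constrained at step 1)
    C ↦ A  (constrained at step 1)

A->CB, B->C, C->A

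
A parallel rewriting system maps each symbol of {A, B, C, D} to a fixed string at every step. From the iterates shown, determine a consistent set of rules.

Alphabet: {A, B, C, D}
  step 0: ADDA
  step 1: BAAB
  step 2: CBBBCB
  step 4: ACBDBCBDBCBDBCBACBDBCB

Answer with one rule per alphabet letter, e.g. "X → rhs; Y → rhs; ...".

  step 1 ⇒ step 2: BAAB ⇒ CB·B·B·CB
    A ↦ B
    B ↦ CB
    C ↦ DB  (constrained at step 2)
  step 0 ⇒ step 1: ADDA ⇒ B·A·A·B
    D ↦ A

A->B, B->CB, C->DB, D->A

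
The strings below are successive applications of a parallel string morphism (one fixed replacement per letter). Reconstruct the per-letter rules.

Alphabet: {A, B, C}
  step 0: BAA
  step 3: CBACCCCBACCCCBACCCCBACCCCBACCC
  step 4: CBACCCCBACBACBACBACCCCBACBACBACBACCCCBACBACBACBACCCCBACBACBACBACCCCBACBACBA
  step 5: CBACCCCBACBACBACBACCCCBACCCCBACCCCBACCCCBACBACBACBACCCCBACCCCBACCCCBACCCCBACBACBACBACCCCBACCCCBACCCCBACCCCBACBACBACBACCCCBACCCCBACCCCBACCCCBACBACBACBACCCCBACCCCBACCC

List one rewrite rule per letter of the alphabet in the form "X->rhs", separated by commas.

A->CC, B->C, C->CBA

  step 4 ⇒ step 5: CBACCCCBACBACBACBACCCCBACBACBACBACCCCBACBACBACBACCCCBACBACBACBACCCCBACBACBA ⇒ CBA·C·CC·CBA·CBA·CBA·CBA·C·CC·CBA·C·CC·CBA·C·CC·CBA·C·CC·CBA·CBA·CBA·CBA·C·CC·CBA·C·CC·CBA·C·CC·CBA·C·CC·CBA·CBA·CBA·CBA·C·CC·CBA·C·CC·CBA·C·CC·CBA·C·CC·CBA·CBA·CBA·CBA·C·CC·CBA·C·CC·CBA·C·CC·CBA·C·CC·CBA·CBA·CBA·CBA·C·CC·CBA·C·CC·CBA·C·CC
    A ↦ CC
    B ↦ C
    C ↦ CBA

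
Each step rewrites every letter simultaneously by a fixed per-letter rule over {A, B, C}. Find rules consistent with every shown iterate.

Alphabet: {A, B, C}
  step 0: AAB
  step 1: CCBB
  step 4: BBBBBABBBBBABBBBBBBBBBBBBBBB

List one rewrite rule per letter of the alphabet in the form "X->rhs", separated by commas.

  step 0 ⇒ step 1: AAB ⇒ C·C·BB
    A ↦ C
    B ↦ BB
    C ↦ BA  (constrained at step 1)

A->C, B->BB, C->BA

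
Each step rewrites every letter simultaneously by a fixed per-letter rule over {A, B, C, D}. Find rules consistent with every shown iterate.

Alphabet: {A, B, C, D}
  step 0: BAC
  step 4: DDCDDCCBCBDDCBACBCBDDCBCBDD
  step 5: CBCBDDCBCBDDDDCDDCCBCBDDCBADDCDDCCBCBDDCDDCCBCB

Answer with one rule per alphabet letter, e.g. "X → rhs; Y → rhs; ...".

A->BA, B->C, C->DD, D->CB

  step 4 ⇒ step 5: DDCDDCCBCBDDCBACBCBDDCBCBDD ⇒ CB·CB·DD·CB·CB·DD·DD·C·DD·C·CB·CB·DD·C·BA·DD·C·DD·C·CB·CB·DD·C·DD·C·CB·CB
    A ↦ BA
    B ↦ C
    C ↦ DD
    D ↦ CB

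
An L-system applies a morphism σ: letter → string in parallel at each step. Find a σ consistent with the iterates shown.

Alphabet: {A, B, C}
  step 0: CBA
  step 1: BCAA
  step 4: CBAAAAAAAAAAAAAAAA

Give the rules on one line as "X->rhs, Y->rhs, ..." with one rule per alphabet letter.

A->AA, B->C, C->B

  step 0 ⇒ step 1: CBA ⇒ B·C·AA
    A ↦ AA
    B ↦ C
    C ↦ B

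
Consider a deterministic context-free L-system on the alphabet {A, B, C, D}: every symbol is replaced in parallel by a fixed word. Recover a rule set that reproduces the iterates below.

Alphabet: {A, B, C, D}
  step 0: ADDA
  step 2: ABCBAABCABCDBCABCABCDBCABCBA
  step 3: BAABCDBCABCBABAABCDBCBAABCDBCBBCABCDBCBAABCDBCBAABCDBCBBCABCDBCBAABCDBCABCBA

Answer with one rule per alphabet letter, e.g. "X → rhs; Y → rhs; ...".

  step 2 ⇒ step 3: ABCBAABCABCDBCABCABCDBCABCBA ⇒ BA·ABC·DBC·ABC·BA·BA·ABC·DBC·BA·ABC·DBC·BBC·ABC·DBC·BA·ABC·DBC·BA·ABC·DBC·BBC·ABC·DBC·BA·ABC·DBC·ABC·BA
    A ↦ BA
    B ↦ ABC
    C ↦ DBC
    D ↦ BBC

A->BA, B->ABC, C->DBC, D->BBC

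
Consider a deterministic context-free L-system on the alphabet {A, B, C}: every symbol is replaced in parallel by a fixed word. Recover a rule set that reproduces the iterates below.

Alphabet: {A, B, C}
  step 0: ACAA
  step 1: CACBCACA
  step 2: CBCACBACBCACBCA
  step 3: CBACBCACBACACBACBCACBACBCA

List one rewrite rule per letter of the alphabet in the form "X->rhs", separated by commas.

A->CA, B->A, C->CB

  step 2 ⇒ step 3: CBCACBACBCACBCA ⇒ CB·A·CB·CA·CB·A·CA·CB·A·CB·CA·CB·A·CB·CA
    A ↦ CA
    B ↦ A
    C ↦ CB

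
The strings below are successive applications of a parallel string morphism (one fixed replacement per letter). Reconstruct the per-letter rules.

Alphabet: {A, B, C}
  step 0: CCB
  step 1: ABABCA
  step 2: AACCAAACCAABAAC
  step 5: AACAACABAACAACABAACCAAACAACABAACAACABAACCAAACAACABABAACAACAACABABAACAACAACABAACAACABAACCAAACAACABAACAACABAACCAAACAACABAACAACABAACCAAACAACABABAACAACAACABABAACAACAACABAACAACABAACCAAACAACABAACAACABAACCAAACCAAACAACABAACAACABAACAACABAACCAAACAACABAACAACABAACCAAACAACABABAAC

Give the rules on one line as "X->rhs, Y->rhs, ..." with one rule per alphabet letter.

  step 1 ⇒ step 2: ABABCA ⇒ AAC·CA·AAC·CA·AB·AAC
    A ↦ AAC
    B ↦ CA
    C ↦ AB

A->AAC, B->CA, C->AB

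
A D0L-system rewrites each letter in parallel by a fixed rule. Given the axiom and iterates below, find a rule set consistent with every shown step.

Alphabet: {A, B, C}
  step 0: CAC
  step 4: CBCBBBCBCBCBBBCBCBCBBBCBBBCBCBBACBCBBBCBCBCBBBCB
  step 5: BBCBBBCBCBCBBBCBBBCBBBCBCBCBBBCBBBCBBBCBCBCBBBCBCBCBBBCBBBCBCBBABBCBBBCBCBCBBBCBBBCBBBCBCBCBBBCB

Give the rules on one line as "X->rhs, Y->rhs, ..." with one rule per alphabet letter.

A->BA, B->CB, C->BB

  step 4 ⇒ step 5: CBCBBBCBCBCBBBCBCBCBBBCBBBCBCBBACBCBBBCBCBCBBBCB ⇒ BB·CB·BB·CB·CB·CB·BB·CB·BB·CB·BB·CB·CB·CB·BB·CB·BB·CB·BB·CB·CB·CB·BB·CB·CB·CB·BB·CB·BB·CB·CB·BA·BB·CB·BB·CB·CB·CB·BB·CB·BB·CB·BB·CB·CB·CB·BB·CB
    A ↦ BA
    B ↦ CB
    C ↦ BB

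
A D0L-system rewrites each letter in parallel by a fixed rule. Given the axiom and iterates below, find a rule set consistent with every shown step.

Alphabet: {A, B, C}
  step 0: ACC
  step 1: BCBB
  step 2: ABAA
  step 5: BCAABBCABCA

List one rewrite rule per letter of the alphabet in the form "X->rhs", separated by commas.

  step 1 ⇒ step 2: BCBB ⇒ A·B·A·A
    B ↦ A
    C ↦ B
  step 0 ⇒ step 1: ACC ⇒ BC·B·B
    A ↦ BC

A->BC, B->A, C->B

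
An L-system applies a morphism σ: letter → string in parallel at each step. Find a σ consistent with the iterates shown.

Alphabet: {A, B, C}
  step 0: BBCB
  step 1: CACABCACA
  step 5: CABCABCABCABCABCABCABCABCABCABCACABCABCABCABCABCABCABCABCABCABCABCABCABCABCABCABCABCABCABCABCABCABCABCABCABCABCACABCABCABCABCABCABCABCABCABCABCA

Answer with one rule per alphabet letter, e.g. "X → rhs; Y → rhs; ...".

  step 0 ⇒ step 1: BBCB ⇒ CA·CA·BCA·CA
    B ↦ CA
    C ↦ BCA
    A ↦ B  (constrained at step 1)

A->B, B->CA, C->BCA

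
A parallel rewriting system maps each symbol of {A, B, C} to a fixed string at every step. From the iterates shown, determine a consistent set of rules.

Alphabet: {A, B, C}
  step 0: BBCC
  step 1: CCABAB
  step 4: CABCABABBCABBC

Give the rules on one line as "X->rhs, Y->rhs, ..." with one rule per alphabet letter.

  step 0 ⇒ step 1: BBCC ⇒ C·C·AB·AB
    B ↦ C
    C ↦ AB
    A ↦ B  (constrained at step 1)

A->B, B->C, C->AB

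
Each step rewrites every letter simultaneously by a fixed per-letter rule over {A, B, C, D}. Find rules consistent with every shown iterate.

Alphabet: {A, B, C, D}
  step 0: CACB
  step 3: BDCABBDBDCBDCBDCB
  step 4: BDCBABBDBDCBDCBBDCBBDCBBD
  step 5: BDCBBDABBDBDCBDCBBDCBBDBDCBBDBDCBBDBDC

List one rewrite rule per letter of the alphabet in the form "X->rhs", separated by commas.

  step 4 ⇒ step 5: BDCBABBDBDCBDCBBDCBBDCBBD ⇒ BD·C·B·BD·AB·BD·BD·C·BD·C·B·BD·C·B·BD·BD·C·B·BD·BD·C·B·BD·BD·C
    A ↦ AB
    B ↦ BD
    C ↦ B
    D ↦ C

A->AB, B->BD, C->B, D->C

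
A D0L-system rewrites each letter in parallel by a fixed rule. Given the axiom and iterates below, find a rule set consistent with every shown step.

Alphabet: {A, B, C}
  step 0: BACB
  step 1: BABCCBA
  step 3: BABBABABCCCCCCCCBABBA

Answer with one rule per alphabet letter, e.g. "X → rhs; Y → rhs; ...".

A->B, B->BA, C->CC

  step 0 ⇒ step 1: BACB ⇒ BA·B·CC·BA
    A ↦ B
    B ↦ BA
    C ↦ CC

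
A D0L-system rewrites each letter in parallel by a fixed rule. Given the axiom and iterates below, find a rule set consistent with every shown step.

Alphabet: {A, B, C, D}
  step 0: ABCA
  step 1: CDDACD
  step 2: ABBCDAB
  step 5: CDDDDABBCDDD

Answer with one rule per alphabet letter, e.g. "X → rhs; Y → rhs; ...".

  step 1 ⇒ step 2: CDDACD ⇒ A·B·B·CD·A·B
    A ↦ CD
    C ↦ A
    D ↦ B
  step 0 ⇒ step 1: ABCA ⇒ CD·D·A·CD
    B ↦ D

A->CD, B->D, C->A, D->B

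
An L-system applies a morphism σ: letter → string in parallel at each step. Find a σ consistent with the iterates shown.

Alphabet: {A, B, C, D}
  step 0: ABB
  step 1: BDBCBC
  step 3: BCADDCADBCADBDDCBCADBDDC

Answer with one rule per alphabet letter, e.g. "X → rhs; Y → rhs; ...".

A->BD, B->BC, C->AD, D->DC

  step 0 ⇒ step 1: ABB ⇒ BD·BC·BC
    A ↦ BD
    B ↦ BC
    C ↦ AD  (constrained at step 1)
    D ↦ DC  (constrained at step 1)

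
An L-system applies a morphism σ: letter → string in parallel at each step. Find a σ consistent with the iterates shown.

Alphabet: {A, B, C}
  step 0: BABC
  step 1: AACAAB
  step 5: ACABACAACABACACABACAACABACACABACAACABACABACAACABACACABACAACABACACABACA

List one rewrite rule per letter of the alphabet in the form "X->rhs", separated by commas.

A->AC, B->A, C->AB

  step 0 ⇒ step 1: BABC ⇒ A·AC·A·AB
    A ↦ AC
    B ↦ A
    C ↦ AB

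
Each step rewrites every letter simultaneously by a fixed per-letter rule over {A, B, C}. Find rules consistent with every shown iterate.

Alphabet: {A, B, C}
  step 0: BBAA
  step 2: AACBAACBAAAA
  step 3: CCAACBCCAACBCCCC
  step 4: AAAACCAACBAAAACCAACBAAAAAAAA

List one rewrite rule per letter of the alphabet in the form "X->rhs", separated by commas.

A->C, B->CB, C->AA

  step 3 ⇒ step 4: CCAACBCCAACBCCCC ⇒ AA·AA·C·C·AA·CB·AA·AA·C·C·AA·CB·AA·AA·AA·AA
    A ↦ C
    B ↦ CB
    C ↦ AA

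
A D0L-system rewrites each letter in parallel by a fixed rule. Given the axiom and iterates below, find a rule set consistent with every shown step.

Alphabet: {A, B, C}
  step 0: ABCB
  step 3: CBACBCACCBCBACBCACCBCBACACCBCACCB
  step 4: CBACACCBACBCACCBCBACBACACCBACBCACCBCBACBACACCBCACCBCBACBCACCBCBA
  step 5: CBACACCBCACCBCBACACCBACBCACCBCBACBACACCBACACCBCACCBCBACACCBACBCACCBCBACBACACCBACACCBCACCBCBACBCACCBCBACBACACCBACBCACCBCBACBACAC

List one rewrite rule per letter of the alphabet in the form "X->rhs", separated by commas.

  step 4 ⇒ step 5: CBACACCBACBCACCBCBACBACACCBACBCACCBCBACBACACCBCACCBCBACBCACCBCBA ⇒ CB·A·CAC·CB·CAC·CB·CB·A·CAC·CB·A·CB·CAC·CB·CB·A·CB·A·CAC·CB·A·CAC·CB·CAC·CB·CB·A·CAC·CB·A·CB·CAC·CB·CB·A·CB·A·CAC·CB·A·CAC·CB·CAC·CB·CB·A·CB·CAC·CB·CB·A·CB·A·CAC·CB·A·CB·CAC·CB·CB·A·CB·A·CAC
    A ↦ CAC
    B ↦ A
    C ↦ CB

A->CAC, B->A, C->CB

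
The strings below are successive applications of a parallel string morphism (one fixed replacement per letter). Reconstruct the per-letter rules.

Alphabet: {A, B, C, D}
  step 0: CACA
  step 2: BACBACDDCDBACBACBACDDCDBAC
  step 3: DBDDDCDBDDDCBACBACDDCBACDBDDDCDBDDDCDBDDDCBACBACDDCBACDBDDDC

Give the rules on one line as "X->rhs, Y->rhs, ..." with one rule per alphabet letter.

  step 2 ⇒ step 3: BACBACDDCDBACBACBACDDCDBAC ⇒ D·BD·DDC·D·BD·DDC·BAC·BAC·DDC·BAC·D·BD·DDC·D·BD·DDC·D·BD·DDC·BAC·BAC·DDC·BAC·D·BD·DDC
    A ↦ BD
    B ↦ D
    C ↦ DDC
    D ↦ BAC

A->BD, B->D, C->DDC, D->BAC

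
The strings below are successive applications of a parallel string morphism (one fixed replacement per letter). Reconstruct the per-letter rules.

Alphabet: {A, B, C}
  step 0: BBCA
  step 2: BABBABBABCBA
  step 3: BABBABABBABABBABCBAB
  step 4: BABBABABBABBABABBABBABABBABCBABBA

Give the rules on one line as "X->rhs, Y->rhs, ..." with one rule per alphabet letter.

  step 3 ⇒ step 4: BABBABABBABABBABCBAB ⇒ BA·B·BA·BA·B·BA·B·BA·BA·B·BA·B·BA·BA·B·BA·BC·BA·B·BA
    A ↦ B
    B ↦ BA
    C ↦ BC

A->B, B->BA, C->BC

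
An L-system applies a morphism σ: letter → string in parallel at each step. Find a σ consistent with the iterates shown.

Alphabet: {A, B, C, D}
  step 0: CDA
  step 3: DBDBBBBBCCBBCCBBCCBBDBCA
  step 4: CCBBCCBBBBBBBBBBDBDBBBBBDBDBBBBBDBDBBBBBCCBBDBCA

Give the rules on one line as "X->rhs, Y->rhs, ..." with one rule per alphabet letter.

  step 3 ⇒ step 4: DBDBBBBBCCBBCCBBCCBBDBCA ⇒ CC·BB·CC·BB·BB·BB·BB·BB·DB·DB·BB·BB·DB·DB·BB·BB·DB·DB·BB·BB·CC·BB·DB·CA
    A ↦ CA
    B ↦ BB
    C ↦ DB
    D ↦ CC

A->CA, B->BB, C->DB, D->CC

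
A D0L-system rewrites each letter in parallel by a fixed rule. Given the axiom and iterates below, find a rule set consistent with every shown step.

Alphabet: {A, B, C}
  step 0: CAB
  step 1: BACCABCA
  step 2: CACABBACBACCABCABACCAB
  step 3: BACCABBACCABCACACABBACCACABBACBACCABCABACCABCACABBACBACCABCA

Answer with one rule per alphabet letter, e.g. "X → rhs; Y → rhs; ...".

A->CAB, B->CA, C->BAC

  step 2 ⇒ step 3: CACABBACBACCABCABACCAB ⇒ BAC·CAB·BAC·CAB·CA·CA·CAB·BAC·CA·CAB·BAC·BAC·CAB·CA·BAC·CAB·CA·CAB·BAC·BAC·CAB·CA
    A ↦ CAB
    B ↦ CA
    C ↦ BAC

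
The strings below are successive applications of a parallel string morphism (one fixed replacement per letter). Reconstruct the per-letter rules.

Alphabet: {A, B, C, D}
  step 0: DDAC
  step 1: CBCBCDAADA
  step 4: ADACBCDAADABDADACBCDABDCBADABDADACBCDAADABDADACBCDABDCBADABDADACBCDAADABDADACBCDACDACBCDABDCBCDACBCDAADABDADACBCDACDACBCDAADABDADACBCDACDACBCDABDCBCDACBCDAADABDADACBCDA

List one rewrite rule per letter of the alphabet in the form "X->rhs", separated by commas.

A->CDA, B->BD, C->ADA, D->CB

  step 0 ⇒ step 1: DDAC ⇒ CB·CB·CDA·ADA
    A ↦ CDA
    C ↦ ADA
    D ↦ CB
    B ↦ BD  (constrained at step 1)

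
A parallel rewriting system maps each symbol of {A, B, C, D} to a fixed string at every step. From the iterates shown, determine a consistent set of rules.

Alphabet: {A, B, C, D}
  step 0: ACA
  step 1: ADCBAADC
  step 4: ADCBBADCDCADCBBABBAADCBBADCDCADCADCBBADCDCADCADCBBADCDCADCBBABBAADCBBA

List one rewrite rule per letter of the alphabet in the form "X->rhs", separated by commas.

  step 0 ⇒ step 1: ACA ⇒ ADC·BA·ADC
    A ↦ ADC
    C ↦ BA
    B ↦ DC  (constrained at step 1)
    D ↦ B  (constrained at step 1)

A->ADC, B->DC, C->BA, D->B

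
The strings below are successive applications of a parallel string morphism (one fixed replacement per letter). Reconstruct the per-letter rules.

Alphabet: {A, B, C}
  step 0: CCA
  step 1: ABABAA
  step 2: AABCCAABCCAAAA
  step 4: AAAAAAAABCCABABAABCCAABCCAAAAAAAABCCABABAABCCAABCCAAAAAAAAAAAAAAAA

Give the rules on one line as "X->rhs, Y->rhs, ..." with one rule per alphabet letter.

A->AA, B->BCC, C->AB

  step 1 ⇒ step 2: ABABAA ⇒ AA·BCC·AA·BCC·AA·AA
    A ↦ AA
    B ↦ BCC
  step 0 ⇒ step 1: CCA ⇒ AB·AB·AA
    C ↦ AB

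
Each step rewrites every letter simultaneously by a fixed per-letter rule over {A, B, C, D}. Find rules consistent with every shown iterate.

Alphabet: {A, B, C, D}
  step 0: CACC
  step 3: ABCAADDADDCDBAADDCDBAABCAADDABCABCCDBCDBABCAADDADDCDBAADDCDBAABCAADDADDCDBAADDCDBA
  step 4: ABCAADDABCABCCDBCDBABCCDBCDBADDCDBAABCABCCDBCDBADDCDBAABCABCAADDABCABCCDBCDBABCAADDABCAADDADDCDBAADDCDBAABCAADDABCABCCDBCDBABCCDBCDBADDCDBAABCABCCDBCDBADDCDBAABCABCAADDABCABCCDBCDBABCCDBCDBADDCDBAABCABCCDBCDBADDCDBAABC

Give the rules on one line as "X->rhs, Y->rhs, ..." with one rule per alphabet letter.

  step 3 ⇒ step 4: ABCAADDADDCDBAADDCDBAABCAADDABCABCCDBCDBABCAADDADDCDBAADDCDBAABCAADDADDCDBAADDCDBA ⇒ ABC·A·ADD·ABC·ABC·CDB·CDB·ABC·CDB·CDB·ADD·CDB·A·ABC·ABC·CDB·CDB·ADD·CDB·A·ABC·ABC·A·ADD·ABC·ABC·CDB·CDB·ABC·A·ADD·ABC·A·ADD·ADD·CDB·A·ADD·CDB·A·ABC·A·ADD·ABC·ABC·CDB·CDB·ABC·CDB·CDB·ADD·CDB·A·ABC·ABC·CDB·CDB·ADD·CDB·A·ABC·ABC·A·ADD·ABC·ABC·CDB·CDB·ABC·CDB·CDB·ADD·CDB·A·ABC·ABC·CDB·CDB·ADD·CDB·A·ABC
    A ↦ ABC
    B ↦ A
    C ↦ ADD
    D ↦ CDB

A->ABC, B->A, C->ADD, D->CDB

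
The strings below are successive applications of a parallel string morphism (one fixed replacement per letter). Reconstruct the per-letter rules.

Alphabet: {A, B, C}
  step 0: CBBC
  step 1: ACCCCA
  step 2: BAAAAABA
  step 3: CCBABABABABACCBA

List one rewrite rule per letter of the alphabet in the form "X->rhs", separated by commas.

A->BA, B->CC, C->A

  step 2 ⇒ step 3: BAAAAABA ⇒ CC·BA·BA·BA·BA·BA·CC·BA
    A ↦ BA
    B ↦ CC
  step 0 ⇒ step 1: CBBC ⇒ A·CC·CC·A
    C ↦ A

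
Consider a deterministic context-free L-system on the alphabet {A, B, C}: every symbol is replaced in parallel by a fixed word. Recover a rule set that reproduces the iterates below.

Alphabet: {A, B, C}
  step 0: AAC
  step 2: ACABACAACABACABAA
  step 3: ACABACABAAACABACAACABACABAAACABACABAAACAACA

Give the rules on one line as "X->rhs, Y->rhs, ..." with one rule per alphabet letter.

A->ACA, B->BAA, C->B

  step 2 ⇒ step 3: ACABACAACABACABAA ⇒ ACA·B·ACA·BAA·ACA·B·ACA·ACA·B·ACA·BAA·ACA·B·ACA·BAA·ACA·ACA
    A ↦ ACA
    B ↦ BAA
    C ↦ B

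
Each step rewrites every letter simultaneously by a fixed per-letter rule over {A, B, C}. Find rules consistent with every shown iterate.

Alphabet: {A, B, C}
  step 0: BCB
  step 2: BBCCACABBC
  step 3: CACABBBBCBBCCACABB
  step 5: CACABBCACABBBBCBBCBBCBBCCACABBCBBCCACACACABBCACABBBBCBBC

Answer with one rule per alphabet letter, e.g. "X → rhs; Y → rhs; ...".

A->C, B->CA, C->BB

  step 2 ⇒ step 3: BBCCACABBC ⇒ CA·CA·BB·BB·C·BB·C·CA·CA·BB
    A ↦ C
    B ↦ CA
    C ↦ BB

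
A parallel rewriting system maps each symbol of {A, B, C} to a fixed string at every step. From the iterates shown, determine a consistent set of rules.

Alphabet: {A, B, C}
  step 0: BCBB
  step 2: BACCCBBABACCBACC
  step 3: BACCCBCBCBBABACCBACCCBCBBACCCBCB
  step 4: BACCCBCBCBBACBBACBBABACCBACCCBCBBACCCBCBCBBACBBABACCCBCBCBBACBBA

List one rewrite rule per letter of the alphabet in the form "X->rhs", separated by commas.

  step 3 ⇒ step 4: BACCCBCBCBBABACCBACCCBCBBACCCBCB ⇒ BA·CC·CB·CB·CB·BA·CB·BA·CB·BA·BA·CC·BA·CC·CB·CB·BA·CC·CB·CB·CB·BA·CB·BA·BA·CC·CB·CB·CB·BA·CB·BA
    A ↦ CC
    B ↦ BA
    C ↦ CB

A->CC, B->BA, C->CB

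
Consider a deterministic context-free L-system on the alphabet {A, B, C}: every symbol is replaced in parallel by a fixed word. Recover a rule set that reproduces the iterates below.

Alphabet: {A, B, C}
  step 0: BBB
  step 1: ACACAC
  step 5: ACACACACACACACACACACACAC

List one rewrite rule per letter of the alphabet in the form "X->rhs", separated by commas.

A->B, B->AC, C->B

  step 0 ⇒ step 1: BBB ⇒ AC·AC·AC
    B ↦ AC
    A ↦ B  (constrained at step 1)
    C ↦ B  (constrained at step 1)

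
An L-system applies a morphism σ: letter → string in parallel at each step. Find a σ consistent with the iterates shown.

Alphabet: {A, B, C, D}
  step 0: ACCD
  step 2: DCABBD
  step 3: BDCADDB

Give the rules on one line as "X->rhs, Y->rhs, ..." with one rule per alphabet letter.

  step 2 ⇒ step 3: DCABBD ⇒ B·D·CA·D·D·B
    A ↦ CA
    B ↦ D
    C ↦ D
    D ↦ B

A->CA, B->D, C->D, D->B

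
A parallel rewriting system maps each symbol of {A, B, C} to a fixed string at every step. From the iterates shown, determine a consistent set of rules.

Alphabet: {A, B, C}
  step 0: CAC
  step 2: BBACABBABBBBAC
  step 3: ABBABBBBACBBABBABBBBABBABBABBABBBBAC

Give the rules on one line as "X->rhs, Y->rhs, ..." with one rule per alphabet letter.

  step 2 ⇒ step 3: BBACABBABBBBAC ⇒ ABB·ABB·BB·AC·BB·ABB·ABB·BB·ABB·ABB·ABB·ABB·BB·AC
    A ↦ BB
    B ↦ ABB
    C ↦ AC

A->BB, B->ABB, C->AC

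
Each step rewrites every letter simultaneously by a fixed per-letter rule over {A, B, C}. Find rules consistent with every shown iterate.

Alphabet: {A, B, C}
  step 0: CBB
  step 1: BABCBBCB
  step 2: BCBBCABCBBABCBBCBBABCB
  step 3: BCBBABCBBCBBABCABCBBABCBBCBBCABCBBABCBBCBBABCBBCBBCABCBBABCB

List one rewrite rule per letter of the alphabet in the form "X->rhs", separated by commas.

A->BCA, B->BCB, C->BA

  step 2 ⇒ step 3: BCBBCABCBBABCBBCBBABCB ⇒ BCB·BA·BCB·BCB·BA·BCA·BCB·BA·BCB·BCB·BCA·BCB·BA·BCB·BCB·BA·BCB·BCB·BCA·BCB·BA·BCB
    A ↦ BCA
    B ↦ BCB
    C ↦ BA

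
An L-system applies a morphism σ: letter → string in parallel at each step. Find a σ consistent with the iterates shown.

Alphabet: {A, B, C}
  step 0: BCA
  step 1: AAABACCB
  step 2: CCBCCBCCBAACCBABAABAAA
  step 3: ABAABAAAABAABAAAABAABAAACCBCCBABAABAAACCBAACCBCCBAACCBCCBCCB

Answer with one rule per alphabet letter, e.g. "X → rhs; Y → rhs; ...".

  step 2 ⇒ step 3: CCBCCBCCBAACCBABAABAAA ⇒ ABA·ABA·AA·ABA·ABA·AA·ABA·ABA·AA·CCB·CCB·ABA·ABA·AA·CCB·AA·CCB·CCB·AA·CCB·CCB·CCB
    A ↦ CCB
    B ↦ AA
    C ↦ ABA

A->CCB, B->AA, C->ABA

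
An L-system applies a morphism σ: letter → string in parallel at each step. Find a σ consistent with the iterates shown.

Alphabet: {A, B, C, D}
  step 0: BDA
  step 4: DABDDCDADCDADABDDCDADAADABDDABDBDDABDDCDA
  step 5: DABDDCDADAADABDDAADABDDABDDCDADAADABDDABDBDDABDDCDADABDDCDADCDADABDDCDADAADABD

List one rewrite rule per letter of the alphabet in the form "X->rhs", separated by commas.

  step 4 ⇒ step 5: DABDDCDADCDADABDDCDADAADABDDABDBDDABDDCDA ⇒ DA·BD·DC·DA·DA·A·DA·BD·DA·A·DA·BD·DA·BD·DC·DA·DA·A·DA·BD·DA·BD·BD·DA·BD·DC·DA·DA·BD·DC·DA·DC·DA·DA·BD·DC·DA·DA·A·DA·BD
    A ↦ BD
    B ↦ DC
    C ↦ A
    D ↦ DA

A->BD, B->DC, C->A, D->DA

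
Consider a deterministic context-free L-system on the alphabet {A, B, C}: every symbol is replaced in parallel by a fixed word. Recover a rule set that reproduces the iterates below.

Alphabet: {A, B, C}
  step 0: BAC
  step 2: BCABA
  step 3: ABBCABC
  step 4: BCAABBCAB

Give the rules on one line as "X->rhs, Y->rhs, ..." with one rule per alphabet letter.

A->BC, B->A, C->B

  step 3 ⇒ step 4: ABBCABC ⇒ BC·A·A·B·BC·A·B
    A ↦ BC
    B ↦ A
    C ↦ B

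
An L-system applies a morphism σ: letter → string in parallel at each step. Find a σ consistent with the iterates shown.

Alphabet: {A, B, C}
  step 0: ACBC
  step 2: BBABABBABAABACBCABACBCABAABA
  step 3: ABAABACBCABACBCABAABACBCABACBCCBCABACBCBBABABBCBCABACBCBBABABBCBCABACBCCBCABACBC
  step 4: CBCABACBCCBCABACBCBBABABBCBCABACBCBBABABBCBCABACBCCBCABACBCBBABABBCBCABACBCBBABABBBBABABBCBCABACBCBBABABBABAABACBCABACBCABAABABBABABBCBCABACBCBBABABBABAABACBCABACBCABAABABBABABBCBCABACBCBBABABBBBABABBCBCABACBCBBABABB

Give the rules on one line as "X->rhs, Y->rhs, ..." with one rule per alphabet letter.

A->CBC, B->ABA, C->BB

  step 3 ⇒ step 4: ABAABACBCABACBCABAABACBCABACBCCBCABACBCBBABABBCBCABACBCBBABABBCBCABACBCCBCABACBC ⇒ CBC·ABA·CBC·CBC·ABA·CBC·BB·ABA·BB·CBC·ABA·CBC·BB·ABA·BB·CBC·ABA·CBC·CBC·ABA·CBC·BB·ABA·BB·CBC·ABA·CBC·BB·ABA·BB·BB·ABA·BB·CBC·ABA·CBC·BB·ABA·BB·ABA·ABA·CBC·ABA·CBC·ABA·ABA·BB·ABA·BB·CBC·ABA·CBC·BB·ABA·BB·ABA·ABA·CBC·ABA·CBC·ABA·ABA·BB·ABA·BB·CBC·ABA·CBC·BB·ABA·BB·BB·ABA·BB·CBC·ABA·CBC·BB·ABA·BB
    A ↦ CBC
    B ↦ ABA
    C ↦ BB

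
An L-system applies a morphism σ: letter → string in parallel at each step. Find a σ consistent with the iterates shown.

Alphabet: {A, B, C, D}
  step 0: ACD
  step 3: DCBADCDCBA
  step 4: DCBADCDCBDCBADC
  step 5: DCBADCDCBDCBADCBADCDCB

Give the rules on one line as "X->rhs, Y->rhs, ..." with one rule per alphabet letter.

  step 4 ⇒ step 5: DCBADCDCBDCBADC ⇒ DC·B·A·DC·DC·B·DC·B·A·DC·B·A·DC·DC·B
    A ↦ DC
    B ↦ A
    C ↦ B
    D ↦ DC

A->DC, B->A, C->B, D->DC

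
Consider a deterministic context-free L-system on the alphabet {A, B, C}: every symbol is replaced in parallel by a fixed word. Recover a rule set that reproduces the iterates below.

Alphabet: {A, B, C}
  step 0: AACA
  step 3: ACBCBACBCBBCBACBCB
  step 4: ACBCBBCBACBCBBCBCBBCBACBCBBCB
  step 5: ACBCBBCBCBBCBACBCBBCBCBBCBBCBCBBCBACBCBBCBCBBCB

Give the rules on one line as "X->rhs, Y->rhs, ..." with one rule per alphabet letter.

A->AC, B->CB, C->B

  step 4 ⇒ step 5: ACBCBBCBACBCBBCBCBBCBACBCBBCB ⇒ AC·B·CB·B·CB·CB·B·CB·AC·B·CB·B·CB·CB·B·CB·B·CB·CB·B·CB·AC·B·CB·B·CB·CB·B·CB
    A ↦ AC
    B ↦ CB
    C ↦ B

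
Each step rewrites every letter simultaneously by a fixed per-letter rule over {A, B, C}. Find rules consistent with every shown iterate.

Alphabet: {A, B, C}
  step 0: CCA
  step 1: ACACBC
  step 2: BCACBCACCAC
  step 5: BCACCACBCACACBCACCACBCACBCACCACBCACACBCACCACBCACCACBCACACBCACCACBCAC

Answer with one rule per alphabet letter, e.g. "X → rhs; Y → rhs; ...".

  step 1 ⇒ step 2: ACACBC ⇒ BC·AC·BC·AC·C·AC
    A ↦ BC
    B ↦ C
    C ↦ AC

A->BC, B->C, C->AC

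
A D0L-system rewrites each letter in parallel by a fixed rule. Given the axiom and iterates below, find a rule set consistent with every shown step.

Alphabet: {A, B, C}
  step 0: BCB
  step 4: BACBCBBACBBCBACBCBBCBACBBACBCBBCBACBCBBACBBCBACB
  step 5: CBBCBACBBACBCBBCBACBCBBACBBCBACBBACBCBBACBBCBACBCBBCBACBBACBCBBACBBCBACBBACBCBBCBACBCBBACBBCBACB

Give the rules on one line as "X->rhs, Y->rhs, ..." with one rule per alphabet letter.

  step 4 ⇒ step 5: BACBCBBACBBCBACBCBBCBACBBACBCBBCBACBCBBACBBCBACB ⇒ CB·BC·BA·CB·BA·CB·CB·BC·BA·CB·CB·BA·CB·BC·BA·CB·BA·CB·CB·BA·CB·BC·BA·CB·CB·BC·BA·CB·BA·CB·CB·BA·CB·BC·BA·CB·BA·CB·CB·BC·BA·CB·CB·BA·CB·BC·BA·CB
    A ↦ BC
    B ↦ CB
    C ↦ BA

A->BC, B->CB, C->BA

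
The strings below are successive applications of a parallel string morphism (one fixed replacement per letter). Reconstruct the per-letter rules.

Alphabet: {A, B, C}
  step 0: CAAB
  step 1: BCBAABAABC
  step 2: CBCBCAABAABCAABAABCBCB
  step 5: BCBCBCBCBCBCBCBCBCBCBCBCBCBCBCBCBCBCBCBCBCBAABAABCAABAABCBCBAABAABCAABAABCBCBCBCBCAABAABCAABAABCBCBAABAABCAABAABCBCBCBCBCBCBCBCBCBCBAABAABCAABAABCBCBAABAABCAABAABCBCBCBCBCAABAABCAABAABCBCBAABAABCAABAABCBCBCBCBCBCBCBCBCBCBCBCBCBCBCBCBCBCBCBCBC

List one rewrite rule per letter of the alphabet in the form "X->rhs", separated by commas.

A->AAB, B->C, C->BCB

  step 1 ⇒ step 2: BCBAABAABC ⇒ C·BCB·C·AAB·AAB·C·AAB·AAB·C·BCB
    A ↦ AAB
    B ↦ C
    C ↦ BCB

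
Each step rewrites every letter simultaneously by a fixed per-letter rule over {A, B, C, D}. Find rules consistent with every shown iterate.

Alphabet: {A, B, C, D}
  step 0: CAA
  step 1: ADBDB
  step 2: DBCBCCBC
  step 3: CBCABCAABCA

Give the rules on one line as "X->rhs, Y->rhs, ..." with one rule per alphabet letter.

A->DB, B->BC, C->A, D->C

  step 2 ⇒ step 3: DBCBCCBC ⇒ C·BC·A·BC·A·A·BC·A
    B ↦ BC
    C ↦ A
    D ↦ C
  step 0 ⇒ step 1: CAA ⇒ A·DB·DB
    A ↦ DB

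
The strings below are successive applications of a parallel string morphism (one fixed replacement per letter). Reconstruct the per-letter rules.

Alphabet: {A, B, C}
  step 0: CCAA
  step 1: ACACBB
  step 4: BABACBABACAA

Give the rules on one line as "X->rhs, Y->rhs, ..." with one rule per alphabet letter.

  step 0 ⇒ step 1: CCAA ⇒ AC·AC·B·B
    A ↦ B
    C ↦ AC
    B ↦ A  (constrained at step 1)

A->B, B->A, C->AC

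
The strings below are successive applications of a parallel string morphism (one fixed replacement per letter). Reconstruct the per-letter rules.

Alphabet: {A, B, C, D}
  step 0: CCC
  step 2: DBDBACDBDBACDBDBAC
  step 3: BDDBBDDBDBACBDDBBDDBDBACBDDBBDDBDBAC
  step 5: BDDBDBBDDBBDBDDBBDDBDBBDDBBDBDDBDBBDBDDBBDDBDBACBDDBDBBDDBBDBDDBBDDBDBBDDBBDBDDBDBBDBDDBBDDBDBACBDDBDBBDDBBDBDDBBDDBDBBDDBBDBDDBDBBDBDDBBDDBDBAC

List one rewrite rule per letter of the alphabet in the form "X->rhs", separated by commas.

A->D, B->DB, C->BAC, D->BD

  step 2 ⇒ step 3: DBDBACDBDBACDBDBAC ⇒ BD·DB·BD·DB·D·BAC·BD·DB·BD·DB·D·BAC·BD·DB·BD·DB·D·BAC
    A ↦ D
    B ↦ DB
    C ↦ BAC
    D ↦ BD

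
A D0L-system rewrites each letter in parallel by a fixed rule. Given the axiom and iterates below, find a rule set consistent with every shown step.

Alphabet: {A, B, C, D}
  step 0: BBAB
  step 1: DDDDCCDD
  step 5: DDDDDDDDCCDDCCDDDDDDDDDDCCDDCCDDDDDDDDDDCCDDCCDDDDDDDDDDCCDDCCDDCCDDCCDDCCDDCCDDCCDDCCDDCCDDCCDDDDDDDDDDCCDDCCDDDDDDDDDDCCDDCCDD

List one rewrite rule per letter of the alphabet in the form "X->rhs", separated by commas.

  step 0 ⇒ step 1: BBAB ⇒ DD·DD·CC·DD
    A ↦ CC
    B ↦ DD
    C ↦ BB  (constrained at step 1)
    D ↦ AB  (constrained at step 1)

A->CC, B->DD, C->BB, D->AB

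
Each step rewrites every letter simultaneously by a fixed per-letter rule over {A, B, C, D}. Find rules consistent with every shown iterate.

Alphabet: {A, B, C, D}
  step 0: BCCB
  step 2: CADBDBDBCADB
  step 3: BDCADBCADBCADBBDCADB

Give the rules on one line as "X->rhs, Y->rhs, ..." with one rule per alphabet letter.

  step 2 ⇒ step 3: CADBDBDBCADB ⇒ B·D·CA·DB·CA·DB·CA·DB·B·D·CA·DB
    A ↦ D
    B ↦ DB
    C ↦ B
    D ↦ CA

A->D, B->DB, C->B, D->CA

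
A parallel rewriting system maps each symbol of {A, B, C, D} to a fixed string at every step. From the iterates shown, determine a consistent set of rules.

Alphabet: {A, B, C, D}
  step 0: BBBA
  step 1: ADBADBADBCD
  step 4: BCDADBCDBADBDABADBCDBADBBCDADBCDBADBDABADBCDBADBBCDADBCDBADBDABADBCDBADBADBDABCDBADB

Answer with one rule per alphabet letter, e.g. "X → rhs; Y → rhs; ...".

A->CD, B->ADB, C->DA, D->B

  step 0 ⇒ step 1: BBBA ⇒ ADB·ADB·ADB·CD
    A ↦ CD
    B ↦ ADB
    C ↦ DA  (constrained at step 1)
    D ↦ B  (constrained at step 1)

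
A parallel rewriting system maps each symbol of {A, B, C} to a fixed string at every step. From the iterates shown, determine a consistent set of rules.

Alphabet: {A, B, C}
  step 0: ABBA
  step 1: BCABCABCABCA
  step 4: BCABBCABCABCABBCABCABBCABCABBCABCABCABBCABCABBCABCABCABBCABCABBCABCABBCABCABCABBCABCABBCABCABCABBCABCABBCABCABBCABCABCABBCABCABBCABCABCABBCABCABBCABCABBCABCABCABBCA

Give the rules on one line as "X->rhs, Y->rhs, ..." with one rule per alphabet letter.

A->BCA, B->BCA, C->B

  step 0 ⇒ step 1: ABBA ⇒ BCA·BCA·BCA·BCA
    A ↦ BCA
    B ↦ BCA
    C ↦ B  (constrained at step 1)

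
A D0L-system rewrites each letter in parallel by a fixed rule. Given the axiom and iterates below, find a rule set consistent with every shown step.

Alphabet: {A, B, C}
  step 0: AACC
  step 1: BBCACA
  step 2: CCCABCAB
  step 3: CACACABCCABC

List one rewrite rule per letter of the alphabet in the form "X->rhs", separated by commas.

  step 2 ⇒ step 3: CCCABCAB ⇒ CA·CA·CA·B·C·CA·B·C
    A ↦ B
    B ↦ C
    C ↦ CA

A->B, B->C, C->CA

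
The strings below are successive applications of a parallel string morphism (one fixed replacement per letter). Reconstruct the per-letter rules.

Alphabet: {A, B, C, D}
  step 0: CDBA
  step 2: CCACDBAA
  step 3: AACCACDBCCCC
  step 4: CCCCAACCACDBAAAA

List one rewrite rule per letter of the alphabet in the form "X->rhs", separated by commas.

  step 3 ⇒ step 4: AACCACDBCCCC ⇒ CC·CC·A·A·CC·A·C·DB·A·A·A·A
    A ↦ CC
    B ↦ DB
    C ↦ A
    D ↦ C

A->CC, B->DB, C->A, D->C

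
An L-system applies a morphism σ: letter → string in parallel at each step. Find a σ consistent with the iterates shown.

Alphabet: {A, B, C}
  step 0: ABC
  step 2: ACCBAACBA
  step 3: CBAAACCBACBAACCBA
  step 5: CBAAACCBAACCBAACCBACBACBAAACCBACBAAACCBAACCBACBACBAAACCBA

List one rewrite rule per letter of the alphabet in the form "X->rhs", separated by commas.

A->CBA, B->C, C->A

  step 2 ⇒ step 3: ACCBAACBA ⇒ CBA·A·A·C·CBA·CBA·A·C·CBA
    A ↦ CBA
    B ↦ C
    C ↦ A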